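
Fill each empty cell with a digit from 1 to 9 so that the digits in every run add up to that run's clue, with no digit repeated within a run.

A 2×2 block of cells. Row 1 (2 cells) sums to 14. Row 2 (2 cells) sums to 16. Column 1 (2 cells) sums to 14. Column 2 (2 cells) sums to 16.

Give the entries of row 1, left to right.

5 9

16 in 2 cells must be {7,9}.
The 14 across and the 16 down share only 9, so (1,2) = 9.
The 16 across and the 14 down share only 9, so (2,1) = 9.
(2,2) = 16 − 9 = 7 completes the 16 across.
(1,1) = 14 − 9 = 5 completes the 14 across.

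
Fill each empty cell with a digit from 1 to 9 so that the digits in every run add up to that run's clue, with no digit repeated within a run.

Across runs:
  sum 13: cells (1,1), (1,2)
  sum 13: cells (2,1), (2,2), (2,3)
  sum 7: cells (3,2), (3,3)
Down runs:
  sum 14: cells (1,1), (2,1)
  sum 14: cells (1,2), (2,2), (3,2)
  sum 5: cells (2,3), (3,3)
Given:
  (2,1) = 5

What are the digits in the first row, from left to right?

9 4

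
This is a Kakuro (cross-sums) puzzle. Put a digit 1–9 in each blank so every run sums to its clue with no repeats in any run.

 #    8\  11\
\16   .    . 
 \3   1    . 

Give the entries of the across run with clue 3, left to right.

16 in 2 cells must be {7,9}; 3 in 2 cells must be {1,2}.
R1C1 = 8 − 1 = 7 completes the 8 down.
R1C2 = 16 − 7 = 9 completes the 16 across.
R2C2 = 3 − 1 = 2 completes the 3 across.

1 2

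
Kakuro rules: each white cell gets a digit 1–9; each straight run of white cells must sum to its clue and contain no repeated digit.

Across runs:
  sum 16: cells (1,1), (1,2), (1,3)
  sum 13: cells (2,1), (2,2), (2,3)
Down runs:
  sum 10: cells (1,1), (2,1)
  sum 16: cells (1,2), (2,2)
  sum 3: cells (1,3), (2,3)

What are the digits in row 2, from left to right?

4, 7, 2

16 in 2 cells must be {7,9}; 3 in 2 cells must be {1,2}.
Nothing is forced directly, so branch on (1,2), whose candidates are 7 or 9. If (1,2) = 7: that forces (1,3) = 1, (2,2) = 9, after which (2,3) would have to be in {1,3} for the 13 across but in {2} for the 3 down — contradiction. So (1,2) = 9.
(2,2) = 16 − 9 = 7 completes the 16 down.
Nothing is forced directly, so branch on (1,3), whose candidates are 1 or 2. If (1,3) = 2: then (1,1) would have to be in {5} for the 16 across but in {1,2,3,4,6,7,8,9} for the 10 down — contradiction. So (1,3) = 1.
(1,1) = 16 − 10 = 6 completes the 16 across.
(2,1) = 10 − 6 = 4 completes the 10 down.
(2,3) = 13 − 11 = 2 completes the 13 across.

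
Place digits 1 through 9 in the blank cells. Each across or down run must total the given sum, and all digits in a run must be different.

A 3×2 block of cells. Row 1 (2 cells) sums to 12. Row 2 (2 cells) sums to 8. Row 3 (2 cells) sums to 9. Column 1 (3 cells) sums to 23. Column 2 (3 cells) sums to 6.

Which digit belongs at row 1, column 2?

3

23 in 3 cells must be {6,8,9}; 6 in 3 cells must be {1,2,3}.
The 12 across and the 6 down share only 3, so (1,2) = 3.
The 8 across and the 23 down share only 6, so (2,1) = 6.
(2,2) = 8 − 6 = 2 completes the 8 across.
(3,1) = 8: the only remaining digit allowed by both the 9 across and the 23 down.
(3,2) = 9 − 8 = 1 completes the 9 across.
(1,1) = 12 − 3 = 9 completes the 12 across.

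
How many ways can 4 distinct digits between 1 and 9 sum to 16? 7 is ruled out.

5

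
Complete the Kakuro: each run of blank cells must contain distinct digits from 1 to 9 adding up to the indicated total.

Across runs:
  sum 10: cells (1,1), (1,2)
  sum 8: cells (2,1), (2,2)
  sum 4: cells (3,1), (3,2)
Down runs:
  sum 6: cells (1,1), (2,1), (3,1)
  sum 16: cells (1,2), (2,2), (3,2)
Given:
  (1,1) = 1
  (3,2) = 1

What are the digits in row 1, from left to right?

1, 9

4 in 2 cells must be {1,3}; 6 in 3 cells must be {1,2,3}.
(1,2) = 10 − 1 = 9 completes the 10 across.
(2,2) = 16 − 10 = 6 completes the 16 down.
(3,1) = 4 − 1 = 3 completes the 4 across.
(2,1) = 8 − 6 = 2 completes the 8 across.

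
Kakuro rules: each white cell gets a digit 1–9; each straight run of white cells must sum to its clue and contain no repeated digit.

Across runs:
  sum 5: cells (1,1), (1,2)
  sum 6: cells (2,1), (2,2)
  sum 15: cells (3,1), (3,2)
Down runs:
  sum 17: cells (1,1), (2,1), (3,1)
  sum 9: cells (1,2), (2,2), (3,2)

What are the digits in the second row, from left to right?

5 1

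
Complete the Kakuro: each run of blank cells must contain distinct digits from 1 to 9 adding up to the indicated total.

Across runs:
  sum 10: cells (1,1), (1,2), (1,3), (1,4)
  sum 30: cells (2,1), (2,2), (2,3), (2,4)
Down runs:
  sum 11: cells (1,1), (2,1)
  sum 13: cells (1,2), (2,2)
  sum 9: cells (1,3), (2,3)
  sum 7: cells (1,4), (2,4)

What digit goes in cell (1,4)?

10 in 4 cells must be {1,2,3,4}; 30 in 4 cells must be {6,7,8,9}.
Only 4 fits (1,2) under both its across sum 10 and down sum 13.
(2,2) = 13 − 4 = 9 completes the 13 down.
Given what's placed, (2,4) must be 6 to fit the 30 across and 7 down.
(1,4) = 7 − 6 = 1 completes the 7 down.

1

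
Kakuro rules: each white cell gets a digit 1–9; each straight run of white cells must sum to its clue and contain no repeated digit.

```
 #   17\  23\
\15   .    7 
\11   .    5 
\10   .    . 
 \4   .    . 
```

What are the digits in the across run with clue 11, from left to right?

6, 5

4 in 2 cells must be {1,3}.
R1C1 = 15 − 7 = 8 completes the 15 across.
R2C1 = 11 − 5 = 6 completes the 11 across.
Given what's placed, R4C1 must be 1 to fit the 4 across and 17 down.
R4C2 = 4 − 1 = 3 completes the 4 across.
R3C1 = 17 − 15 = 2 completes the 17 down.
R3C2 = 10 − 2 = 8 completes the 10 across.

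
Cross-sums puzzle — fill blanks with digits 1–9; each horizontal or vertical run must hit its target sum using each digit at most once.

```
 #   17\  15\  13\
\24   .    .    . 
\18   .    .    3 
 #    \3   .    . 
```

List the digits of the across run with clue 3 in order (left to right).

2 1

24 in 3 cells must be {7,8,9}; 3 in 2 cells must be {1,2}; 17 in 2 cells must be {8,9}.
Nothing is forced directly, so branch on R1C3, whose candidates are 8 or 9. If R1C3 = 8: that forces R1C1 = 9, R1C2 = 7, R2C1 = 8, after which R2C2 would have to be in {7} for the 18 across but in {2,3,5,6} for the 15 down — contradiction. So R1C3 = 9.
R1C1 = 8: the only remaining digit allowed by both the 24 across and the 17 down.
R1C2 = 24 − 17 = 7 completes the 24 across.
R2C1 = 17 − 8 = 9 completes the 17 down.
R2C2 = 18 − 12 = 6 completes the 18 across.
R3C2 = 15 − 13 = 2 completes the 15 down.
R3C3 = 3 − 2 = 1 completes the 3 across.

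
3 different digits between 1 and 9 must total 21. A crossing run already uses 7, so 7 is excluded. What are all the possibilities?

{4,8,9}

3 distinct digits from 1–9 sum between 6 and 24.
Dropping sets that contain 7.
Only one set works: {4,8,9}.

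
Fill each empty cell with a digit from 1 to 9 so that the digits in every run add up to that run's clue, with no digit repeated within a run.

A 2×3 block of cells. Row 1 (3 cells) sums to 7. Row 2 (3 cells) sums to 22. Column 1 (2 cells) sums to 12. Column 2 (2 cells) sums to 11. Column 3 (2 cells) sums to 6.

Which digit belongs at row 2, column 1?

7 in 3 cells must be {1,2,4}.
The 7 across and the 12 down share only 4, so (1,1) = 4.
Given what's placed, (1,2) must be 2 to fit the 7 across and 11 down.
(1,3) = 7 − 6 = 1 completes the 7 across.
(2,1) = 12 − 4 = 8 completes the 12 down.
(2,2) = 11 − 2 = 9 completes the 11 down.
(2,3) = 22 − 17 = 5 completes the 22 across.

8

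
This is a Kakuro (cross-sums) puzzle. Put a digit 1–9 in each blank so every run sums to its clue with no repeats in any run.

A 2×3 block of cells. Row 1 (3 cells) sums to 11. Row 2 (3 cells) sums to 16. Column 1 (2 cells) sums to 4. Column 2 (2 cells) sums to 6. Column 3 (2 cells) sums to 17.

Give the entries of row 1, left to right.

4 in 2 cells must be {1,3}; 17 in 2 cells must be {8,9}.
The 11 across and the 17 down share only 8, so (1,3) = 8.
(2,3) = 17 − 8 = 9 completes the 17 down.
Given what's placed, (1,1) must be 1 to fit the 11 across and 4 down.
(1,2) = 11 − 9 = 2 completes the 11 across.
(2,1) = 4 − 1 = 3 completes the 4 down.
(2,2) = 16 − 12 = 4 completes the 16 across.

1 2 8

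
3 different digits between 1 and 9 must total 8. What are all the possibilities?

3 distinct digits from 1–9 sum between 6 and 24.

{1,2,5}; {1,3,4}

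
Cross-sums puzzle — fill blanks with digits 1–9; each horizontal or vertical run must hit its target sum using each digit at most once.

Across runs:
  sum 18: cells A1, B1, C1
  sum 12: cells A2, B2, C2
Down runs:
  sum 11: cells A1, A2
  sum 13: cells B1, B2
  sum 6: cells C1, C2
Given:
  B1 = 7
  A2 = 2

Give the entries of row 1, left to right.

9, 7, 2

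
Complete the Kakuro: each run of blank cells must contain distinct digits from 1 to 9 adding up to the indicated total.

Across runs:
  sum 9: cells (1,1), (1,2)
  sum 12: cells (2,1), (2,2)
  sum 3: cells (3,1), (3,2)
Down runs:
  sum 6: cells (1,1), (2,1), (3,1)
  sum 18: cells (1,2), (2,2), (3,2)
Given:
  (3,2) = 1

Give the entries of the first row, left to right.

1 8

3 in 2 cells must be {1,2}; 6 in 3 cells must be {1,2,3}.
(1,2) = 8: the only remaining digit allowed by both the 9 across and the 18 down.
The 12 across and the 6 down share only 3, so (2,1) = 3.
(2,2) = 12 − 3 = 9 completes the 12 across.
(3,1) = 3 − 1 = 2 completes the 3 across.
(1,1) = 9 − 8 = 1 completes the 9 across.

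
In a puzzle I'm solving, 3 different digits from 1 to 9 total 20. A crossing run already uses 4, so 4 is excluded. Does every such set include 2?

Counterexample: {3,8,9} sums to 20 under that restriction without using 2.

No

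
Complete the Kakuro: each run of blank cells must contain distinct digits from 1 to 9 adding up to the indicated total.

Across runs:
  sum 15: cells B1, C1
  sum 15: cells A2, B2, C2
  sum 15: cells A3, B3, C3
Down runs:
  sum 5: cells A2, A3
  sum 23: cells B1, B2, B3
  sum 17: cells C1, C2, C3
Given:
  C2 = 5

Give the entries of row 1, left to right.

23 in 3 cells must be {6,8,9}.
No cell is forced outright now. C1 can only be 8 or 9 (the digits allowed by both its 15 across and its 17 down). If C1 = 8: then B1 would have to be in {7} for the 15 across but in {6,8,9} for the 23 down — contradiction. So C1 = 9.
B1 = 15 − 9 = 6 completes the 15 across.
C3 = 17 − 14 = 3 completes the 17 down.
A3 = 4: the only remaining digit allowed by both the 15 across and the 5 down.
B3 = 15 − 7 = 8 completes the 15 across.
A2 = 5 − 4 = 1 completes the 5 down.
B2 = 15 − 6 = 9 completes the 15 across.

6 9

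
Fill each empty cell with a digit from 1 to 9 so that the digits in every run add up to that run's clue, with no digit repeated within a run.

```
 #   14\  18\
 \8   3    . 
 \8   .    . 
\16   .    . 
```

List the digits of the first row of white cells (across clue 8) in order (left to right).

3, 5

16 in 2 cells must be {7,9}.
R1C2 = 8 − 3 = 5 completes the 8 across.
No cell is forced outright now. R2C2 can only be 6 or 7 (the digits allowed by both its 8 across and its 18 down). If R2C2 = 7: then R2C1 would have to be in {1} for the 8 across but in {2,4,5,6,7,9} for the 14 down — contradiction. So R2C2 = 6.
R2C1 = 8 − 6 = 2 completes the 8 across.
R3C1 = 14 − 5 = 9 completes the 14 down.
R3C2 = 16 − 9 = 7 completes the 16 across.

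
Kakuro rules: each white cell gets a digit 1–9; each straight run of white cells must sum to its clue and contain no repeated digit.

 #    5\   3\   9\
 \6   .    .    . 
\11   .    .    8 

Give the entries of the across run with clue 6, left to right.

6 in 3 cells must be {1,2,3}; 3 in 2 cells must be {1,2}.
R1C3 = 9 − 8 = 1 completes the 9 down.
R1C2 = 2: the only remaining digit allowed by both the 6 across and the 3 down.
R2C2 = 3 − 2 = 1 completes the 3 down.
R1C1 = 6 − 3 = 3 completes the 6 across.
R2C1 = 11 − 9 = 2 completes the 11 across.

3 2 1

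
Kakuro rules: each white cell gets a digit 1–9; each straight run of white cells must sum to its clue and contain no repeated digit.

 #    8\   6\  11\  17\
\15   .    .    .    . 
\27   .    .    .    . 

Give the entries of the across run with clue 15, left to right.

2, 1, 4, 8

17 in 2 cells must be {8,9}.
Nothing is forced directly, so branch on R2C2, whose candidates are 4 or 5. If R2C2 = 4: that forces R1C2 = 2, R2C1 = 6, after which R1C1 would have to be in {1,3,4,5,6,7,8,9} for the 15 across but in {2} for the 8 down — contradiction. So R2C2 = 5.
R1C2 = 6 − 5 = 1 completes the 6 down.
Given what's placed, R2C4 must be 9 to fit the 27 across and 17 down.
R1C4 = 17 − 9 = 8 completes the 17 down.
R1C1 = 2: the only remaining digit allowed by both the 15 across and the 8 down.
R1C3 = 15 − 11 = 4 completes the 15 across.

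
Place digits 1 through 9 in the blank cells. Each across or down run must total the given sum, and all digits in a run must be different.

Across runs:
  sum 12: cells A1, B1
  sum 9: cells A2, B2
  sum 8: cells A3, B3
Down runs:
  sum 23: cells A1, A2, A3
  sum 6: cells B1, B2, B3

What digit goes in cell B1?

3

23 in 3 cells must be {6,8,9}; 6 in 3 cells must be {1,2,3}.
The 12 across and the 6 down share only 3, so B1 = 3.
The 8 across and the 23 down share only 6, so A3 = 6.
B3 = 8 − 6 = 2 completes the 8 across.
A1 = 12 − 3 = 9 completes the 12 across.
A2 = 23 − 15 = 8 completes the 23 down.
B2 = 9 − 8 = 1 completes the 9 across.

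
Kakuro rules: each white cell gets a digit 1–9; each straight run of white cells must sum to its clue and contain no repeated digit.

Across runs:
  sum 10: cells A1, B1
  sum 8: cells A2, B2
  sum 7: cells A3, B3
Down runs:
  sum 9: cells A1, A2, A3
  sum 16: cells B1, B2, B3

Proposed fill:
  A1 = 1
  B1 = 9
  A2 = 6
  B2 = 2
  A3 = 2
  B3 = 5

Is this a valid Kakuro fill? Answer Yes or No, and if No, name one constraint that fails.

Yes

Across: 1+9=10; 6+2=8; 2+5=7. Down: 1+6+2=9; 9+2+5=16. No digit repeats within any run.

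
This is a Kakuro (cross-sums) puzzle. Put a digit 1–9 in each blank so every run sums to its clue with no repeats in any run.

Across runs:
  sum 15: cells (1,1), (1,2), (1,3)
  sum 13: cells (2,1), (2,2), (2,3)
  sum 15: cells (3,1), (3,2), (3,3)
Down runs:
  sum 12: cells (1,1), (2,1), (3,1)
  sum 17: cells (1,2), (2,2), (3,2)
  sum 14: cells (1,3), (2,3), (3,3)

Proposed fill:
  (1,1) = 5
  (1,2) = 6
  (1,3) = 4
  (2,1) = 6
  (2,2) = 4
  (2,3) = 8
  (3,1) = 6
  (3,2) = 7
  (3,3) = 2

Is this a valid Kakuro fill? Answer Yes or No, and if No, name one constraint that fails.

No — the down run (1,1)–(3,1) sums to 17, not 12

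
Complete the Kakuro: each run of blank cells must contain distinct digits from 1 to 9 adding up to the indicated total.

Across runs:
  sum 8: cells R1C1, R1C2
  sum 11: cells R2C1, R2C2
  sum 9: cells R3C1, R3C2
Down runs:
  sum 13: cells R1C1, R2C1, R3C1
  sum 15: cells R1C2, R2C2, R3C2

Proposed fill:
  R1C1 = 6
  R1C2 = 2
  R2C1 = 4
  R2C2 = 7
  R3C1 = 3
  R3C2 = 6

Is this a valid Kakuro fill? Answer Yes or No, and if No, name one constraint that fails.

Across: 6+2=8; 4+7=11; 3+6=9. Down: 6+4+3=13; 2+7+6=15. No digit repeats within any run.

Yes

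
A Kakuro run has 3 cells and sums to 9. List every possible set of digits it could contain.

{1,2,6}; {1,3,5}; {2,3,4}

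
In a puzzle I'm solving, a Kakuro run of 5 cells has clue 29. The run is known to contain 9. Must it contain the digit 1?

No

Counterexample: {2,3,7,8,9} sums to 29 under that restriction without using 1.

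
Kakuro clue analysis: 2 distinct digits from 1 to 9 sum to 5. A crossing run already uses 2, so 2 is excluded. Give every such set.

2 distinct digits from 1–9 sum between 3 and 17.
Dropping sets that contain 2.
Only one set works: {1,4}.

{1,4}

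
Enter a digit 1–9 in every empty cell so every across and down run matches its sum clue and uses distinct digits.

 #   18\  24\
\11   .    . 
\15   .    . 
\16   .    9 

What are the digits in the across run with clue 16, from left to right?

7, 9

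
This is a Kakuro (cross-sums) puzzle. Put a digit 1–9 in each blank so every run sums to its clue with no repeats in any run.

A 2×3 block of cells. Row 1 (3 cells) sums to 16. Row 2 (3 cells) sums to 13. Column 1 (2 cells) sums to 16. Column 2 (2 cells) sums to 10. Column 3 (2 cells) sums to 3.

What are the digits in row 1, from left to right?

9 6 1

16 in 2 cells must be {7,9}; 3 in 2 cells must be {1,2}.
Nothing is forced directly, so branch on (1,3), whose candidates are 1 or 2. If (1,3) = 2: that forces (1,1) = 9, after which (1,2) would have to be in {5} for the 16 across but in {1,2,3,4,6,7,8,9} for the 10 down — contradiction. So (1,3) = 1.
(2,3) = 3 − 1 = 2 completes the 3 down.
Given what's placed, (2,1) must be 7 to fit the 13 across and 16 down.
(2,2) = 13 − 9 = 4 completes the 13 across.
(1,1) = 16 − 7 = 9 completes the 16 down.
(1,2) = 16 − 10 = 6 completes the 16 across.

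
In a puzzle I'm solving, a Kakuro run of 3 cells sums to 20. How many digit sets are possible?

3 distinct digits from 1–9 sum between 6 and 24.
Enumerating: {3,8,9}, {4,7,9}, {5,6,9}, {5,7,8}.

4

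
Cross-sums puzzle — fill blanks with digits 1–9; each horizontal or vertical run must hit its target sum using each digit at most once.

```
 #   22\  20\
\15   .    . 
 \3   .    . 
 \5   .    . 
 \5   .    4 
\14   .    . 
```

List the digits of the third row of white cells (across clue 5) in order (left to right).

3 in 2 cells must be {1,2}.
R4C1 = 5 − 4 = 1 completes the 5 across.
R2C1 = 2: the only remaining digit allowed by both the 3 across and the 22 down.
R2C2 = 3 − 2 = 1 completes the 3 across.
Nothing is forced directly, so branch on R3C1, whose candidates are 3 or 4. If R3C1 = 4: then R3C2 would have to be in {1} for the 5 across but in {2,3,5,6,7,8} for the 20 down — contradiction. So R3C1 = 3.
R3C2 = 5 − 3 = 2 completes the 5 across.

3 2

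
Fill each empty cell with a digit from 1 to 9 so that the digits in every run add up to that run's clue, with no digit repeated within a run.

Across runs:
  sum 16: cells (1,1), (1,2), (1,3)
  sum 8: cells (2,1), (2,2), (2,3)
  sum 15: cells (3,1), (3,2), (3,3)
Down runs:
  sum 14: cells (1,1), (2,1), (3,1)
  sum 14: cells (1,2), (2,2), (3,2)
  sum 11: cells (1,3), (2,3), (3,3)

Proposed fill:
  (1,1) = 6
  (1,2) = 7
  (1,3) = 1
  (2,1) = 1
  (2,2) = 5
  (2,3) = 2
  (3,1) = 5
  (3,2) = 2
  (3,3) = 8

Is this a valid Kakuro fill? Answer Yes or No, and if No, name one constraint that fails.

No — the across run (1,1)–(1,3) sums to 14, not 16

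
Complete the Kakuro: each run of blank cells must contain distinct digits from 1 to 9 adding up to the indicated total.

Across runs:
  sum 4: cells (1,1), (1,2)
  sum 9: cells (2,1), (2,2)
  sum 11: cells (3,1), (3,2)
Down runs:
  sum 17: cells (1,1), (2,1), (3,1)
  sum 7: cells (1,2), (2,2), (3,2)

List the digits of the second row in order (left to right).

4 in 2 cells must be {1,3}; 7 in 3 cells must be {1,2,4}.
The 4 across and the 7 down share only 1, so (1,2) = 1.
(1,1) = 4 − 1 = 3 completes the 4 across.
Nothing is forced directly, so branch on (2,2), whose candidates are 2 or 4. If (2,2) = 2: then (2,1) would have to be in {7} for the 9 across but in {5,6,8,9} for the 17 down — contradiction. So (2,2) = 4.
(2,1) = 9 − 4 = 5 completes the 9 across.
(3,1) = 17 − 8 = 9 completes the 17 down.
(3,2) = 11 − 9 = 2 completes the 11 across.

5 4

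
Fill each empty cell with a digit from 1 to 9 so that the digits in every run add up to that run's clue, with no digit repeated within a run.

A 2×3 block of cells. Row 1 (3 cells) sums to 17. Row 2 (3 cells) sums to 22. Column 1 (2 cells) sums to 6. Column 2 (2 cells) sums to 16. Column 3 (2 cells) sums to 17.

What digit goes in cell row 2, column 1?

5

16 in 2 cells must be {7,9}; 17 in 2 cells must be {8,9}.
The 22 across and the 6 down share only 5, so (2,1) = 5.
Given what's placed, (2,2) must be 9 to fit the 22 across and 16 down.
(2,3) = 22 − 14 = 8 completes the 22 across.
(1,1) = 6 − 5 = 1 completes the 6 down.
(1,2) = 16 − 9 = 7 completes the 16 down.
(1,3) = 17 − 8 = 9 completes the 17 across.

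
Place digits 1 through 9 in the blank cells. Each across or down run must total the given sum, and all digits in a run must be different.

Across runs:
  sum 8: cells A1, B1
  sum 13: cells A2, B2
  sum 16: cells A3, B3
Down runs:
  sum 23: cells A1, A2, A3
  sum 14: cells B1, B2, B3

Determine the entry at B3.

16 in 2 cells must be {7,9}; 23 in 3 cells must be {6,8,9}.
The 8 across and the 23 down share only 6, so A1 = 6.
B1 = 8 − 6 = 2 completes the 8 across.
Given what's placed, A3 must be 9 to fit the 16 across and 23 down.
B3 = 16 − 9 = 7 completes the 16 across.
A2 = 23 − 15 = 8 completes the 23 down.
B2 = 13 − 8 = 5 completes the 13 across.

7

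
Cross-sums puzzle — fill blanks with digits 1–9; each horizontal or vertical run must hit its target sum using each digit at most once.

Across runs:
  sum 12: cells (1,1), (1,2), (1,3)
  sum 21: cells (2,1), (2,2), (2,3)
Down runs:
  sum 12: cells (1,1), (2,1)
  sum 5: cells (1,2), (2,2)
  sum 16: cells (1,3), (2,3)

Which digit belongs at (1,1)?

4

16 in 2 cells must be {7,9}.
The 21 across and the 5 down share only 4, so (2,2) = 4.
Given what's placed, (2,3) must be 9 to fit the 21 across and 16 down.
(1,2) = 5 − 4 = 1 completes the 5 down.
(1,3) = 16 − 9 = 7 completes the 16 down.
(2,1) = 21 − 13 = 8 completes the 21 across.
(1,1) = 12 − 8 = 4 completes the 12 across.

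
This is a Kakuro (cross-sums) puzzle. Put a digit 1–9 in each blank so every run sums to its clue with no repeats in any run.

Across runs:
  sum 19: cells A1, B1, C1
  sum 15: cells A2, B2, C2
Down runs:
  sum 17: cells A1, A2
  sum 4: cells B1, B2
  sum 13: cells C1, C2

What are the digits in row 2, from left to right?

8, 1, 6

17 in 2 cells must be {8,9}; 4 in 2 cells must be {1,3}.
The 19 across and the 4 down share only 3, so B1 = 3.
B2 = 4 − 3 = 1 completes the 4 down.
Given what's placed, A1 must be 9 to fit the 19 across and 17 down.
C1 = 19 − 12 = 7 completes the 19 across.
A2 = 17 − 9 = 8 completes the 17 down.
C2 = 15 − 9 = 6 completes the 15 across.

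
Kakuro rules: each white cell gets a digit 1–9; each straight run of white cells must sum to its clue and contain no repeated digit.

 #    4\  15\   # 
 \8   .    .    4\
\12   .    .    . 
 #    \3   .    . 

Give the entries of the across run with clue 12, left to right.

1, 8, 3

3 in 2 cells must be {1,2}; 4 in 2 cells must be {1,3}.
The 3 across and the 4 down share only 1, so R3C3 = 1.
R2C3 = 4 − 1 = 3 completes the 4 down.
R3C2 = 3 − 1 = 2 completes the 3 across.
R2C1 = 1: the only remaining digit allowed by both the 12 across and the 4 down.
R2C2 = 12 − 4 = 8 completes the 12 across.
R1C1 = 4 − 1 = 3 completes the 4 down.
R1C2 = 8 − 3 = 5 completes the 8 across.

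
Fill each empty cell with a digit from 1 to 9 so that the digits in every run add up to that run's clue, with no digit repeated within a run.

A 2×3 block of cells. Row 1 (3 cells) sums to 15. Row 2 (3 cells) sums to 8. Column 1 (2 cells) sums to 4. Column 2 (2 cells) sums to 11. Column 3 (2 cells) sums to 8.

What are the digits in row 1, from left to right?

4 in 2 cells must be {1,3}.
Nothing is forced directly, so branch on (1,1), whose candidates are 1 or 3. If (1,1) = 1: that forces (2,1) = 3, (2,2) = 4, (2,3) = 1, after which (1,2) would have to be in {5,6,8,9} for the 15 across but in {7} for the 11 down — contradiction. So (1,1) = 3.
(2,1) = 4 − 3 = 1 completes the 4 down.
Nothing is forced directly, so branch on (1,3), whose candidates are 5 or 7. If (1,3) = 7: that forces (1,2) = 5, after which (2,2) would have to be in {2,3,4,5} for the 8 across but in {6} for the 11 down — contradiction. So (1,3) = 5.
(1,2) = 15 − 8 = 7 completes the 15 across.
(2,2) = 11 − 7 = 4 completes the 11 down.
(2,3) = 8 − 5 = 3 completes the 8 across.

3 7 5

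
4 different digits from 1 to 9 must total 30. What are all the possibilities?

4 distinct digits from 1–9 sum between 10 and 30.
Only one set works: {6,7,8,9}.

{6,7,8,9}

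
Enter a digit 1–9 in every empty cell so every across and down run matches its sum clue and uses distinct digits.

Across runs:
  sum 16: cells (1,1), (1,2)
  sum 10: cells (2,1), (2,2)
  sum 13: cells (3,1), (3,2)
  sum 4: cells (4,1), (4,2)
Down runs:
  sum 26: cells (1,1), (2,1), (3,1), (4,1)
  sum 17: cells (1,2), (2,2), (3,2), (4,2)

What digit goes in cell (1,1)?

9

16 in 2 cells must be {7,9}; 4 in 2 cells must be {1,3}.
Only 3 fits (4,1) under both its across sum 4 and down sum 26.
(4,2) = 4 − 3 = 1 completes the 4 across.
Given what's placed, (1,1) must be 9 to fit the 16 across and 26 down.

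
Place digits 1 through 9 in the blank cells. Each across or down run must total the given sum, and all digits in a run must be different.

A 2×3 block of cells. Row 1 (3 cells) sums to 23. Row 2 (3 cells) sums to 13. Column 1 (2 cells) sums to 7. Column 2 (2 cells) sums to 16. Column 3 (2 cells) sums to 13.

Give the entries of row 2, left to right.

1, 7, 5

23 in 3 cells must be {6,8,9}; 16 in 2 cells must be {7,9}.
The 23 across and the 7 down share only 6, so (1,1) = 6.
Given what's placed, (1,2) must be 9 to fit the 23 across and 16 down.
(1,3) = 23 − 15 = 8 completes the 23 across.
(2,1) = 7 − 6 = 1 completes the 7 down.
(2,2) = 16 − 9 = 7 completes the 16 down.
(2,3) = 13 − 8 = 5 completes the 13 across.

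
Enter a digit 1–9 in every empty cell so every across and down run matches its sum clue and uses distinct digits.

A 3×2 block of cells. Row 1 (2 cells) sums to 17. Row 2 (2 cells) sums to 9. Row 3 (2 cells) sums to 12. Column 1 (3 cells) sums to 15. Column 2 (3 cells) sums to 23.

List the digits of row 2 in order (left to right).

3 6

17 in 2 cells must be {8,9}; 23 in 3 cells must be {6,8,9}.
Nothing is forced directly, so branch on (2,2), whose candidates are 6 or 8. If (2,2) = 8: that forces (1,2) = 9, (2,1) = 1, after which (3,2) would have to be in {3,4,5,7,8,9} for the 12 across but in {6} for the 23 down — contradiction. So (2,2) = 6.
(2,1) = 9 − 6 = 3 completes the 9 across.
Given what's placed, (1,1) must be 8 to fit the 17 across and 15 down.
(1,2) = 17 − 8 = 9 completes the 17 across.
(3,1) = 15 − 11 = 4 completes the 15 down.
(3,2) = 12 − 4 = 8 completes the 12 across.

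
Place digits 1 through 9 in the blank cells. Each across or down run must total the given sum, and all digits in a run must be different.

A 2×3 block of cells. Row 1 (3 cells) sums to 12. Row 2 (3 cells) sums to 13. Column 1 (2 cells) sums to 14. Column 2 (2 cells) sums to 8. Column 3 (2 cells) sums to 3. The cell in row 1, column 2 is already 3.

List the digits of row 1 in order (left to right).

8 3 1

3 in 2 cells must be {1,2}.
(2,2) = 8 − 3 = 5 completes the 8 down.
(2,1) = 6: the only remaining digit allowed by both the 13 across and the 14 down.
(2,3) = 13 − 11 = 2 completes the 13 across.
(1,1) = 14 − 6 = 8 completes the 14 down.
(1,3) = 12 − 11 = 1 completes the 12 across.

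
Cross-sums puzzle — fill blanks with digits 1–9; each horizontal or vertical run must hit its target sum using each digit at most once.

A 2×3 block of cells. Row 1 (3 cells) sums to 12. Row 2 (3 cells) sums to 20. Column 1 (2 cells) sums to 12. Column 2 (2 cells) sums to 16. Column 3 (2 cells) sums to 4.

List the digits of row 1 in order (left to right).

16 in 2 cells must be {7,9}; 4 in 2 cells must be {1,3}.
The 20 across and the 4 down share only 3, so (2,3) = 3.
(1,3) = 4 − 3 = 1 completes the 4 down.
Given what's placed, (2,2) must be 9 to fit the 20 across and 16 down.
(1,2) = 16 − 9 = 7 completes the 16 down.
(2,1) = 20 − 12 = 8 completes the 20 across.
(1,1) = 12 − 8 = 4 completes the 12 across.

4, 7, 1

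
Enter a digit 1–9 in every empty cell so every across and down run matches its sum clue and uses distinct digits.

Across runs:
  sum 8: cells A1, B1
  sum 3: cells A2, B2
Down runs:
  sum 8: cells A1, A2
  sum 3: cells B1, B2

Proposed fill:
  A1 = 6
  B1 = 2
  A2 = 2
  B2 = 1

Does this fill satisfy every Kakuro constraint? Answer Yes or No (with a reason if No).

Yes

Across: 6+2=8; 2+1=3. Down: 6+2=8; 2+1=3. No digit repeats within any run.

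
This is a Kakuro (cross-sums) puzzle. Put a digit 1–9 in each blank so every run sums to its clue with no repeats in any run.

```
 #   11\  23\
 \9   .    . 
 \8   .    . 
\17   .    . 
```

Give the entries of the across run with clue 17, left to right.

8 9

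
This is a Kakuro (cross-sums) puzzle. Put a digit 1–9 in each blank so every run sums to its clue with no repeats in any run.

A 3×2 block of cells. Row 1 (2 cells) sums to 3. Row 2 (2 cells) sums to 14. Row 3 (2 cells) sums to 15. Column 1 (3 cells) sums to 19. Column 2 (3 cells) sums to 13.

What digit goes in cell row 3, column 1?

8

3 in 2 cells must be {1,2}.
The 3 across and the 19 down share only 2, so (1,1) = 2.
(1,2) = 3 − 2 = 1 completes the 3 across.
Nothing is forced directly, so branch on (2,1), whose candidates are 8 or 9. If (2,1) = 8: then (2,2) would have to be in {6} for the 14 across but in {3,4,5,7,8,9} for the 13 down — contradiction. So (2,1) = 9.
(2,2) = 14 − 9 = 5 completes the 14 across.
(3,1) = 19 − 11 = 8 completes the 19 down.
(3,2) = 15 − 8 = 7 completes the 15 across.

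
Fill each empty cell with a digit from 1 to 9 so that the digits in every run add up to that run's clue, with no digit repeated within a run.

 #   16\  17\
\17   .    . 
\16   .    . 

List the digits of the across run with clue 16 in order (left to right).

7 9

17 in 2 cells must be {8,9}; 16 in 2 cells must be {7,9}.
The 17 across and the 16 down share only 9, so R1C1 = 9.
R1C2 = 17 − 9 = 8 completes the 17 across.
R2C1 = 16 − 9 = 7 completes the 16 down.
R2C2 = 16 − 7 = 9 completes the 16 across.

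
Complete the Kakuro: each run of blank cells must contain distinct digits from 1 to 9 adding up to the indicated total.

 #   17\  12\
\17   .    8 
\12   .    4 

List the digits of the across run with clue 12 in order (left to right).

8 4

17 in 2 cells must be {8,9}.
R1C1 = 17 − 8 = 9 completes the 17 across.
R2C1 = 12 − 4 = 8 completes the 12 across.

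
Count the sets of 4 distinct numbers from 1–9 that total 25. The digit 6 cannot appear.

4 distinct digits from 1–9 sum between 10 and 30.
Dropping sets that contain 6.
Enumerating: {1,7,8,9}, {3,5,8,9}, {4,5,7,9}.

3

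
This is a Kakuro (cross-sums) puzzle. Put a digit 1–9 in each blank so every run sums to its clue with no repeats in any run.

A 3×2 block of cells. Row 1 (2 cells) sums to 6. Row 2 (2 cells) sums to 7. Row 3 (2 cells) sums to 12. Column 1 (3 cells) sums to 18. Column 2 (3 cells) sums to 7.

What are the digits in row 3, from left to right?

7 in 3 cells must be {1,2,4}.
The 12 across and the 7 down share only 4, so (3,2) = 4.
(3,1) = 12 − 4 = 8 completes the 12 across.
Nothing is forced directly, so branch on (1,1), whose candidates are 1 or 4. If (1,1) = 1: then (1,2) would have to be in {5} for the 6 across but in {1,2} for the 7 down — contradiction. So (1,1) = 4.
(1,2) = 6 − 4 = 2 completes the 6 across.
(2,1) = 18 − 12 = 6 completes the 18 down.
(2,2) = 7 − 6 = 1 completes the 7 across.

8 4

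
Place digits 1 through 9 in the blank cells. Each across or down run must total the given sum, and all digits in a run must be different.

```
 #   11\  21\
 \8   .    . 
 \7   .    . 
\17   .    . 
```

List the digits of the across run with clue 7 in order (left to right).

2 5

17 in 2 cells must be {8,9}.
The 17 across and the 11 down share only 8, so R3C1 = 8.
R3C2 = 17 − 8 = 9 completes the 17 across.
Nothing is forced directly, so branch on R1C1, whose candidates are 1 or 2. If R1C1 = 2: then R1C2 would have to be in {6} for the 8 across but in {4,5,7,8} for the 21 down — contradiction. So R1C1 = 1.
R1C2 = 8 − 1 = 7 completes the 8 across.
R2C1 = 11 − 9 = 2 completes the 11 down.
R2C2 = 7 − 2 = 5 completes the 7 across.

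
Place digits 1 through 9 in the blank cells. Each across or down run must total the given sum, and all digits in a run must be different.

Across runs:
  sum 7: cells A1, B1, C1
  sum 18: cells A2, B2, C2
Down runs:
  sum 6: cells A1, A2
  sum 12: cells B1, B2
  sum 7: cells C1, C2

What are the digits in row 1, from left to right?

7 in 3 cells must be {1,2,4}.
The 7 across and the 12 down share only 4, so B1 = 4.
B2 = 12 − 4 = 8 completes the 12 down.
Nothing is forced directly, so branch on A2, whose candidates are 1 or 4. If A2 = 1: then A1 would have to be in {1,2} for the 7 across but in {5} for the 6 down — contradiction. So A2 = 4.
A1 = 6 − 4 = 2 completes the 6 down.
C1 = 7 − 6 = 1 completes the 7 across.
C2 = 18 − 12 = 6 completes the 18 across.

2, 4, 1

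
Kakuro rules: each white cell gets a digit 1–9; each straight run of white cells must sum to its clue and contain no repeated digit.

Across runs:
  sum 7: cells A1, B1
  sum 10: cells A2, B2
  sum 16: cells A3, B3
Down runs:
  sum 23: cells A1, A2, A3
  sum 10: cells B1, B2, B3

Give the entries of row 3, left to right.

16 in 2 cells must be {7,9}; 23 in 3 cells must be {6,8,9}.
The 7 across and the 23 down share only 6, so A1 = 6.
B1 = 7 − 6 = 1 completes the 7 across.
Given what's placed, A3 must be 9 to fit the 16 across and 23 down.
B3 = 16 − 9 = 7 completes the 16 across.
A2 = 23 − 15 = 8 completes the 23 down.
B2 = 10 − 8 = 2 completes the 10 across.

9 7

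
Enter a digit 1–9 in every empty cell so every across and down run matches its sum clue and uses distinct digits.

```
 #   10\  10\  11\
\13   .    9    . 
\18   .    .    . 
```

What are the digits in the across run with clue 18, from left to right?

Given what's placed, R1C3 must be 3 to fit the 13 across and 11 down.
R2C2 = 10 − 9 = 1 completes the 10 down.
R2C3 = 11 − 3 = 8 completes the 11 down.
R1C1 = 13 − 12 = 1 completes the 13 across.
R2C1 = 18 − 9 = 9 completes the 18 across.

9 1 8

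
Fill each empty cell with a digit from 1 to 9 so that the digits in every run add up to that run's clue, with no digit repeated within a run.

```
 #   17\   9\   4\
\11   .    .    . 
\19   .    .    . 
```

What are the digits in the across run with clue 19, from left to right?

9 7 3

17 in 2 cells must be {8,9}; 4 in 2 cells must be {1,3}.
The 11 across and the 17 down share only 8, so R1C1 = 8.
Given what's placed, R1C3 must be 1 to fit the 11 across and 4 down.
R2C1 = 17 − 8 = 9 completes the 17 down.
R2C3 = 4 − 1 = 3 completes the 4 down.
R1C2 = 11 − 9 = 2 completes the 11 across.
R2C2 = 19 − 12 = 7 completes the 19 across.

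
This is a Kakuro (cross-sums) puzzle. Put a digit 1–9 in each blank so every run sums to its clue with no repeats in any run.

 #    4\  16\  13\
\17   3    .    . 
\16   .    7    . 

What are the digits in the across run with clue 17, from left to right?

3, 9, 5

4 in 2 cells must be {1,3}; 16 in 2 cells must be {7,9}.
R1C2 = 16 − 7 = 9 completes the 16 down.
R1C3 = 17 − 12 = 5 completes the 17 across.
R2C1 = 4 − 3 = 1 completes the 4 down.
R2C3 = 16 − 8 = 8 completes the 16 across.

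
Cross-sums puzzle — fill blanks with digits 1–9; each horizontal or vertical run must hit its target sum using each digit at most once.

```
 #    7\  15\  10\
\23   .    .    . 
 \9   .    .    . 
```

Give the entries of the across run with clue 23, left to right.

6 9 8

23 in 3 cells must be {6,8,9}.
The 23 across and the 7 down share only 6, so R1C1 = 6.
R2C1 = 7 − 6 = 1 completes the 7 down.
Given what's placed, R2C2 must be 6 to fit the 9 across and 15 down.
R2C3 = 9 − 7 = 2 completes the 9 across.
R1C2 = 15 − 6 = 9 completes the 15 down.
R1C3 = 23 − 15 = 8 completes the 23 across.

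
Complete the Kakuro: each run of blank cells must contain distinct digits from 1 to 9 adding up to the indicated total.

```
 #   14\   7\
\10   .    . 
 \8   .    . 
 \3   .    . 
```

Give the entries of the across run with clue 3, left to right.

3 in 2 cells must be {1,2}; 7 in 3 cells must be {1,2,4}.
Nothing is forced directly, so branch on R2C2, whose candidates are 1 or 2. If R2C2 = 2: that forces R2C1 = 6, R3C1 = 1, after which R3C2 would have to be in {2} for the 3 across but in {1,4} for the 7 down — contradiction. So R2C2 = 1.
R2C1 = 8 − 1 = 7 completes the 8 across.
Given what's placed, R3C2 must be 2 to fit the 3 across and 7 down.
R1C2 = 7 − 3 = 4 completes the 7 down.
R3C1 = 3 − 2 = 1 completes the 3 across.
R1C1 = 10 − 4 = 6 completes the 10 across.

1 2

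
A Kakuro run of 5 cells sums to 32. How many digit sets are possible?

5 distinct digits from 1–9 sum between 15 and 35.
Enumerating: {2,6,7,8,9}, {3,5,7,8,9}, {4,5,6,8,9}.

3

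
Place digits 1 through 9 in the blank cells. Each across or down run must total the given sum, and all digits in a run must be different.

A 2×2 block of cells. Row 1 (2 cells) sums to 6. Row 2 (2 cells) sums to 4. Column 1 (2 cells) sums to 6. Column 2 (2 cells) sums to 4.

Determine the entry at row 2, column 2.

4 in 2 cells must be {1,3}.
The 6 across and the 4 down share only 1, so (1,2) = 1.
The 4 across and the 6 down share only 1, so (2,1) = 1.
(2,2) = 4 − 1 = 3 completes the 4 across.
(1,1) = 6 − 1 = 5 completes the 6 across.

3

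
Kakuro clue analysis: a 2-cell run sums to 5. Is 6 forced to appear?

No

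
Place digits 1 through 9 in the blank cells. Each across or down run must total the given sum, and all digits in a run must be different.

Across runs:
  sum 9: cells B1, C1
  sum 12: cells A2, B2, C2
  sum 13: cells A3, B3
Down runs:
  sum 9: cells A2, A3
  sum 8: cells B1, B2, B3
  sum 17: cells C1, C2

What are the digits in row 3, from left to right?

17 in 2 cells must be {8,9}.
The 9 across and the 17 down share only 8, so C1 = 8.
C2 = 17 − 8 = 9 completes the 17 down.
B1 = 9 − 8 = 1 completes the 9 across.
B2 = 2: the only remaining digit allowed by both the 12 across and the 8 down.
B3 = 8 − 3 = 5 completes the 8 down.
A2 = 12 − 11 = 1 completes the 12 across.
A3 = 13 − 5 = 8 completes the 13 across.

8 5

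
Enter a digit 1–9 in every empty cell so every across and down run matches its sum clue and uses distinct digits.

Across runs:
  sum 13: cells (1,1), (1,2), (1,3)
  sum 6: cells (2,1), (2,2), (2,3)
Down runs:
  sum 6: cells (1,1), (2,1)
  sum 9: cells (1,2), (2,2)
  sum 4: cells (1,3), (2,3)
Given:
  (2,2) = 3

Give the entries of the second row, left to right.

2 3 1

6 in 3 cells must be {1,2,3}; 4 in 2 cells must be {1,3}.
(1,2) = 9 − 3 = 6 completes the 9 down.
Given what's placed, (1,3) must be 3 to fit the 13 across and 4 down.
(2,3) = 4 − 3 = 1 completes the 4 down.
(1,1) = 13 − 9 = 4 completes the 13 across.
(2,1) = 6 − 4 = 2 completes the 6 across.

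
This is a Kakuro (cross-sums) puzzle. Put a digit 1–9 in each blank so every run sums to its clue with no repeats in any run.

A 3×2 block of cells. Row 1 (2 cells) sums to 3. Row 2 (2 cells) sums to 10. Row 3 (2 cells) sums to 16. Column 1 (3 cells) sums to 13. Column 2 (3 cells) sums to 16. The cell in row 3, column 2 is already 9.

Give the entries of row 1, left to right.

3 in 2 cells must be {1,2}; 16 in 2 cells must be {7,9}.
(3,1) = 16 − 9 = 7 completes the 16 across.
No cell is forced outright now. (1,1) can only be 1 or 2 (the digits allowed by both its 3 across and its 13 down). If (1,1) = 1: that forces (1,2) = 2, after which (2,1) would have to be in {1,2,3,4,6,7,8,9} for the 10 across but in {5} for the 13 down — contradiction. So (1,1) = 2.
(1,2) = 3 − 2 = 1 completes the 3 across.
(2,1) = 13 − 9 = 4 completes the 13 down.
(2,2) = 10 − 4 = 6 completes the 10 across.

2, 1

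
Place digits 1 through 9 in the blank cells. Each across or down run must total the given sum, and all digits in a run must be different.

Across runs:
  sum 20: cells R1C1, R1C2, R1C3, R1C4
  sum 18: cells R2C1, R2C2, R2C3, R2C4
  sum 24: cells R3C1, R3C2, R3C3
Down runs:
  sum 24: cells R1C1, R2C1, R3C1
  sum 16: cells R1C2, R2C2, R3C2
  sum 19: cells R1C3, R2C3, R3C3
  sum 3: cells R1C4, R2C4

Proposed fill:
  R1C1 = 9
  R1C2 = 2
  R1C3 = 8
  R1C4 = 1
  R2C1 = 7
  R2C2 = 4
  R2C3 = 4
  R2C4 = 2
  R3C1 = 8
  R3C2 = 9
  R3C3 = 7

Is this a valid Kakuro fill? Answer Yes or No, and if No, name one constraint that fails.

No — the across run R2C1–R2C4 sums to 17, not 18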